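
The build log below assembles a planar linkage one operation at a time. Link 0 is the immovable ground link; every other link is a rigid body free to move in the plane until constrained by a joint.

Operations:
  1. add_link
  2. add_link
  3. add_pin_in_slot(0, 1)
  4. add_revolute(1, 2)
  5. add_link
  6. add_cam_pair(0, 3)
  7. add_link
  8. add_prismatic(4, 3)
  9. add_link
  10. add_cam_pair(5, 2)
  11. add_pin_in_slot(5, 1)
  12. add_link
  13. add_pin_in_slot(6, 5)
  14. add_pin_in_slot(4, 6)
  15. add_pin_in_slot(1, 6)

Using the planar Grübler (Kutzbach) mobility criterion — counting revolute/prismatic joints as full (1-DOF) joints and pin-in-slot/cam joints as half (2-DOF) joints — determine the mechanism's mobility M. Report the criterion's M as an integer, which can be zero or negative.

(L,J1,J2)=(1,0,0); link0 fixed
link1: (2,0,0)
link2: (3,0,0)
PS 0-1 [J2]: (3,0,1)
R 1-2 [J1]: (3,1,1)
link3: (4,1,1)
C 0-3 [J2]: (4,1,2)
link4: (5,1,2)
P 4-3 [J1]: (5,2,2)
link5: (6,2,2)
C 5-2 [J2]: (6,2,3)
PS 5-1 [J2]: (6,2,4)
link6: (7,2,4)
PS 6-5 [J2]: (7,2,5)
PS 4-6 [J2]: (7,2,6)
PS 1-6 [J2]: (7,2,7)
Grübler: 3·6 − 2·2 − 7 = 7

M = 7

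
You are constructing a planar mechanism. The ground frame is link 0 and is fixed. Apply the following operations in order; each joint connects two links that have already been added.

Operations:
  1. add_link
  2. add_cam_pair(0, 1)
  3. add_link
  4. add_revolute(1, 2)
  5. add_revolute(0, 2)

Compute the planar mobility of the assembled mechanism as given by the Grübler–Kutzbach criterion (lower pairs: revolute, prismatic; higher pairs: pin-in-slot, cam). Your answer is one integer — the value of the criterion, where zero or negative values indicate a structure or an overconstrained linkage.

ground; <1,0,0>
#1 <2,0,0>
C:0↔1 J2 <2,0,1>
#2 <3,0,1>
R:1↔2 J1 <3,1,1>
R:0↔2 J1 <3,2,1>
3×2 − 2×2 − 1×1 = 1

M = 1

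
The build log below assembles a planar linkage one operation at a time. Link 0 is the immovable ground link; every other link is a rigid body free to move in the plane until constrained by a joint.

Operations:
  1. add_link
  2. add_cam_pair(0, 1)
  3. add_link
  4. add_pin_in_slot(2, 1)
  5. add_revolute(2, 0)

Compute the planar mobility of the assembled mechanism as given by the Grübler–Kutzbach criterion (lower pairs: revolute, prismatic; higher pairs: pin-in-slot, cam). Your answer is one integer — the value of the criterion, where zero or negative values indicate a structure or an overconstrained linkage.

M = 2

ground; <1,0,0>
#1 <2,0,0>
C:0↔1 J2 <2,0,1>
#2 <3,0,1>
PS:2↔1 J2 <3,0,2>
R:2↔0 J1 <3,1,2>
3×2 − 2×1 − 1×2 = 2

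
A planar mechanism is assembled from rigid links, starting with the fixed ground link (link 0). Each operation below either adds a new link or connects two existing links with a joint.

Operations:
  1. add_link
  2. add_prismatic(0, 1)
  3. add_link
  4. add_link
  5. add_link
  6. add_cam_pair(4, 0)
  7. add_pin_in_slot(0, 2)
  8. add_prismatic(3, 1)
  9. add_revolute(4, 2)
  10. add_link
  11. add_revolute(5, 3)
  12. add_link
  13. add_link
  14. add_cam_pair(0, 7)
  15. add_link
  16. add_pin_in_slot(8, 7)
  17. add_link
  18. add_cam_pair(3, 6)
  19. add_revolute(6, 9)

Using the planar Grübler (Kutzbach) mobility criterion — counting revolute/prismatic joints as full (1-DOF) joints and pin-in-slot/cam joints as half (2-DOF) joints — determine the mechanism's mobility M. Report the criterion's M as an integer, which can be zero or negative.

M = 12

[1;0;0] (link 0 is ground)
L+ [2;0;0]
P(0,1)∈J1 [2;1;0]
L+ [3;1;0]
L+ [4;1;0]
L+ [5;1;0]
C(4,0)∈J2 [5;1;1]
PS(0,2)∈J2 [5;1;2]
P(3,1)∈J1 [5;2;2]
R(4,2)∈J1 [5;3;2]
L+ [6;3;2]
R(5,3)∈J1 [6;4;2]
L+ [7;4;2]
L+ [8;4;2]
C(0,7)∈J2 [8;4;3]
L+ [9;4;3]
PS(8,7)∈J2 [9;4;4]
L+ [10;4;4]
C(3,6)∈J2 [10;4;5]
R(6,9)∈J1 [10;5;5]
mobility = 27 − 10 − 5 = 12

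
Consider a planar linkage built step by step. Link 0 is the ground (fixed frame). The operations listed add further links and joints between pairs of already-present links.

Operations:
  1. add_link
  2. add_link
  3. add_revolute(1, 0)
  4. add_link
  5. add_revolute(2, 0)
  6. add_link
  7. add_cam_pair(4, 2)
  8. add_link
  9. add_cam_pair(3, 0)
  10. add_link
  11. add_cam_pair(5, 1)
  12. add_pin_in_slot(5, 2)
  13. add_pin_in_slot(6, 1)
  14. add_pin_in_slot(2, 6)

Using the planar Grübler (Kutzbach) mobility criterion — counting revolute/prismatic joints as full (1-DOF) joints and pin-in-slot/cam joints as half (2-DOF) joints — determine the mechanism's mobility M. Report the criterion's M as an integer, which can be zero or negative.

M = 8

(L,J1,J2)=(1,0,0); link0 fixed
link1: (2,0,0)
link2: (3,0,0)
R 1-0 [J1]: (3,1,0)
link3: (4,1,0)
R 2-0 [J1]: (4,2,0)
link4: (5,2,0)
C 4-2 [J2]: (5,2,1)
link5: (6,2,1)
C 3-0 [J2]: (6,2,2)
link6: (7,2,2)
C 5-1 [J2]: (7,2,3)
PS 5-2 [J2]: (7,2,4)
PS 6-1 [J2]: (7,2,5)
PS 2-6 [J2]: (7,2,6)
Grübler: 3·6 − 2·2 − 6 = 8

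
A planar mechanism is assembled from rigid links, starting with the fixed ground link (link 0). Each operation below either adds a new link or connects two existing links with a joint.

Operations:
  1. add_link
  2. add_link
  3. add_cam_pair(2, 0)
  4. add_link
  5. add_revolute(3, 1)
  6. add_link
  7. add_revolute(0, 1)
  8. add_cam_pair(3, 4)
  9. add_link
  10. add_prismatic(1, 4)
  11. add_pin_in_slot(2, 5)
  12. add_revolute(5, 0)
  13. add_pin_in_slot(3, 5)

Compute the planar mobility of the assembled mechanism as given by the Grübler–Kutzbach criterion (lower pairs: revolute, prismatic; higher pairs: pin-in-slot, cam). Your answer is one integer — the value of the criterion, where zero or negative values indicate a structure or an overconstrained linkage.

M = 3

(L,J1,J2)=(1,0,0); link0 fixed
link1: (2,0,0)
link2: (3,0,0)
C 2-0 [J2]: (3,0,1)
link3: (4,0,1)
R 3-1 [J1]: (4,1,1)
link4: (5,1,1)
R 0-1 [J1]: (5,2,1)
C 3-4 [J2]: (5,2,2)
link5: (6,2,2)
P 1-4 [J1]: (6,3,2)
PS 2-5 [J2]: (6,3,3)
R 5-0 [J1]: (6,4,3)
PS 3-5 [J2]: (6,4,4)
Grübler: 3·5 − 2·4 − 4 = 3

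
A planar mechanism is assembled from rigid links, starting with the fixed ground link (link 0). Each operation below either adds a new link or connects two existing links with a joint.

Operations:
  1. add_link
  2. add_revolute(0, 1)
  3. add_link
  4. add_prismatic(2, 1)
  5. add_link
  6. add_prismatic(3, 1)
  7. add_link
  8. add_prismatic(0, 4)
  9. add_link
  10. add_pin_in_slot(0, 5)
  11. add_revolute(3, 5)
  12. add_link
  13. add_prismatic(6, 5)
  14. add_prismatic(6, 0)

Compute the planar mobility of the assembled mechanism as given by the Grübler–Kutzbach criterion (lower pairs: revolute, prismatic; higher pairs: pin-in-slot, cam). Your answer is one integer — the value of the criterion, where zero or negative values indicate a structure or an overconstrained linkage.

M = 3

link 0 = ground. State L|J1|J2 = 1|0|0
+link1  2|0|0
R(0,1) f=1→J1  2|1|0
+link2  3|1|0
P(2,1) f=1→J1  3|2|0
+link3  4|2|0
P(3,1) f=1→J1  4|3|0
+link4  5|3|0
P(0,4) f=1→J1  5|4|0
+link5  6|4|0
PS(0,5) f=2→J2  6|4|1
R(3,5) f=1→J1  6|5|1
+link6  7|5|1
P(6,5) f=1→J1  7|6|1
P(6,0) f=1→J1  7|7|1
M = 3(7−1)−2·7−1 = 18−14−1 = 3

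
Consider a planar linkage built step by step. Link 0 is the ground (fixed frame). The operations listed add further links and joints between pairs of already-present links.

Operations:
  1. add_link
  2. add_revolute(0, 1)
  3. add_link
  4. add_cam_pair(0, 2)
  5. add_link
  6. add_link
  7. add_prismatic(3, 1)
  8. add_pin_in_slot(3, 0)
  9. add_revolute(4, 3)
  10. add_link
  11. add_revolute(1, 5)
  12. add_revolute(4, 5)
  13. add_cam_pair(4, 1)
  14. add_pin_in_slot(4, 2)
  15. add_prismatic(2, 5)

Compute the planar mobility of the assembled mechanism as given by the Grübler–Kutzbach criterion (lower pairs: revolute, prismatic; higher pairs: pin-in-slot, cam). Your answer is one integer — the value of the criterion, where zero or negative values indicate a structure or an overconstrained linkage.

M = -1

ground; <1,0,0>
#1 <2,0,0>
R:0↔1 J1 <2,1,0>
#2 <3,1,0>
C:0↔2 J2 <3,1,1>
#3 <4,1,1>
#4 <5,1,1>
P:3↔1 J1 <5,2,1>
PS:3↔0 J2 <5,2,2>
R:4↔3 J1 <5,3,2>
#5 <6,3,2>
R:1↔5 J1 <6,4,2>
R:4↔5 J1 <6,5,2>
C:4↔1 J2 <6,5,3>
PS:4↔2 J2 <6,5,4>
P:2↔5 J1 <6,6,4>
3×5 − 2×6 − 1×4 = -1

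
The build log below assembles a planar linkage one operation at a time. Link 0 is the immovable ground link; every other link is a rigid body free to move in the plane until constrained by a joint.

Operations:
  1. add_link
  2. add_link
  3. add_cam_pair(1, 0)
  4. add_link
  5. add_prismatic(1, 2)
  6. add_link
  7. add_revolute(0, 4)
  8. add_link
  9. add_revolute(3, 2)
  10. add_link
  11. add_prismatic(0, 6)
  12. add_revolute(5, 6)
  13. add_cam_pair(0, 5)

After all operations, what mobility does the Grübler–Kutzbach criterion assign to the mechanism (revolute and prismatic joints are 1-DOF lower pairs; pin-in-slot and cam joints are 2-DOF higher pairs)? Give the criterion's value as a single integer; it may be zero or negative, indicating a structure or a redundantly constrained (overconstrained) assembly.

link 0 = ground. State L|J1|J2 = 1|0|0
+link1  2|0|0
+link2  3|0|0
C(1,0) f=2→J2  3|0|1
+link3  4|0|1
P(1,2) f=1→J1  4|1|1
+link4  5|1|1
R(0,4) f=1→J1  5|2|1
+link5  6|2|1
R(3,2) f=1→J1  6|3|1
+link6  7|3|1
P(0,6) f=1→J1  7|4|1
R(5,6) f=1→J1  7|5|1
C(0,5) f=2→J2  7|5|2
M = 3(7−1)−2·5−2 = 18−10−2 = 6

M = 6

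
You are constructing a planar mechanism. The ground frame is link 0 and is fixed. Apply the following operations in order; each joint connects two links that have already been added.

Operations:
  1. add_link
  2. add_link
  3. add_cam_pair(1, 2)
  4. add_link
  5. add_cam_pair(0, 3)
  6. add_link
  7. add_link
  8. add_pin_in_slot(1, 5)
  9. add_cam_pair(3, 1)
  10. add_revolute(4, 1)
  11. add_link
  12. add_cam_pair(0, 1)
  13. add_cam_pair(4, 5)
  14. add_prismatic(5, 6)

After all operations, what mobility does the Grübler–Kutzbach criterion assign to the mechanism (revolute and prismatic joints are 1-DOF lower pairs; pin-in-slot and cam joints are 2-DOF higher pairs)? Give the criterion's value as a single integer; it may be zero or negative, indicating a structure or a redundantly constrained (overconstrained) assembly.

ground; <1,0,0>
#1 <2,0,0>
#2 <3,0,0>
C:1↔2 J2 <3,0,1>
#3 <4,0,1>
C:0↔3 J2 <4,0,2>
#4 <5,0,2>
#5 <6,0,2>
PS:1↔5 J2 <6,0,3>
C:3↔1 J2 <6,0,4>
R:4↔1 J1 <6,1,4>
#6 <7,1,4>
C:0↔1 J2 <7,1,5>
C:4↔5 J2 <7,1,6>
P:5↔6 J1 <7,2,6>
3×6 − 2×2 − 1×6 = 8

M = 8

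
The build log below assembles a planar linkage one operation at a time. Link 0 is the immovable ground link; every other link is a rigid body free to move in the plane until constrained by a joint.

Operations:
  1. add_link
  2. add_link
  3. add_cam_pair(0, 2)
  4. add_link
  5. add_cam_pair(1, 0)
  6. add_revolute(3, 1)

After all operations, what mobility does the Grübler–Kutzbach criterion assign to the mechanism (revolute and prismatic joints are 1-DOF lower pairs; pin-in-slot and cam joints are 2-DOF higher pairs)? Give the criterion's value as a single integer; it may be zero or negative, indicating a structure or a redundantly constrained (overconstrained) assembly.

M = 5

(L,J1,J2)=(1,0,0); link0 fixed
link1: (2,0,0)
link2: (3,0,0)
C 0-2 [J2]: (3,0,1)
link3: (4,0,1)
C 1-0 [J2]: (4,0,2)
R 3-1 [J1]: (4,1,2)
Grübler: 3·3 − 2·1 − 2 = 5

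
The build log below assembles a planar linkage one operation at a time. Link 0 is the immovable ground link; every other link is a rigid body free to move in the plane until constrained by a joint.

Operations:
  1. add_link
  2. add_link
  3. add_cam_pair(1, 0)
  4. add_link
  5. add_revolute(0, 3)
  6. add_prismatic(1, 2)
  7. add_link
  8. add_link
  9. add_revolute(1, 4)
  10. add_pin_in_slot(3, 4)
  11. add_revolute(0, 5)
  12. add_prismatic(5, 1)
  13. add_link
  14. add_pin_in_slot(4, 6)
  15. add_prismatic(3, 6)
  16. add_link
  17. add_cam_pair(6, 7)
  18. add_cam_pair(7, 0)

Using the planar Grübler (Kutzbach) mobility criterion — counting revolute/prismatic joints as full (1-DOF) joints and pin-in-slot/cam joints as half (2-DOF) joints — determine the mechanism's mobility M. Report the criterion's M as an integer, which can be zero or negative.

M = 4

ground; <1,0,0>
#1 <2,0,0>
#2 <3,0,0>
C:1↔0 J2 <3,0,1>
#3 <4,0,1>
R:0↔3 J1 <4,1,1>
P:1↔2 J1 <4,2,1>
#4 <5,2,1>
#5 <6,2,1>
R:1↔4 J1 <6,3,1>
PS:3↔4 J2 <6,3,2>
R:0↔5 J1 <6,4,2>
P:5↔1 J1 <6,5,2>
#6 <7,5,2>
PS:4↔6 J2 <7,5,3>
P:3↔6 J1 <7,6,3>
#7 <8,6,3>
C:6↔7 J2 <8,6,4>
C:7↔0 J2 <8,6,5>
3×7 − 2×6 − 1×5 = 4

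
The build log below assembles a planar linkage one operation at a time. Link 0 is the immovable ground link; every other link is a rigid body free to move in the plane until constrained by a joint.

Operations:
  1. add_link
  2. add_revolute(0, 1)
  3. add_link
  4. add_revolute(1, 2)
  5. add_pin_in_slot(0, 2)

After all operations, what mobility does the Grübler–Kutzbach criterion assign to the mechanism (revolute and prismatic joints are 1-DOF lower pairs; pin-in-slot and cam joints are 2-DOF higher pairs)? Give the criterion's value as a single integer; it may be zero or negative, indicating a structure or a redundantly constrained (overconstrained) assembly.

M = 1

ground; <1,0,0>
#1 <2,0,0>
R:0↔1 J1 <2,1,0>
#2 <3,1,0>
R:1↔2 J1 <3,2,0>
PS:0↔2 J2 <3,2,1>
3×2 − 2×2 − 1×1 = 1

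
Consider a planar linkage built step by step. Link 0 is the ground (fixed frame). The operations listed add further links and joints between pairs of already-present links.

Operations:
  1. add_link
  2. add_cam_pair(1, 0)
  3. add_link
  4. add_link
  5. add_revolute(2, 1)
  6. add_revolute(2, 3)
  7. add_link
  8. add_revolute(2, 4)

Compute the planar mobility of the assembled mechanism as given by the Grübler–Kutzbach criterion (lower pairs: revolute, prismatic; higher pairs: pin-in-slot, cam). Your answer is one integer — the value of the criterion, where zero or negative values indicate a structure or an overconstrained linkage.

M = 5

L=1 J1=0 J2=0
add link → L=2 J1=0 J2=0
C@1,0 dof=2 J2 → L=2 J1=0 J2=1
add link → L=3 J1=0 J2=1
add link → L=4 J1=0 J2=1
R@2,1 dof=1 J1 → L=4 J1=1 J2=1
R@2,3 dof=1 J1 → L=4 J1=2 J2=1
add link → L=5 J1=2 J2=1
R@2,4 dof=1 J1 → L=5 J1=3 J2=1
M=3(L−1)−2J1−J2=3·4−2·3−1=5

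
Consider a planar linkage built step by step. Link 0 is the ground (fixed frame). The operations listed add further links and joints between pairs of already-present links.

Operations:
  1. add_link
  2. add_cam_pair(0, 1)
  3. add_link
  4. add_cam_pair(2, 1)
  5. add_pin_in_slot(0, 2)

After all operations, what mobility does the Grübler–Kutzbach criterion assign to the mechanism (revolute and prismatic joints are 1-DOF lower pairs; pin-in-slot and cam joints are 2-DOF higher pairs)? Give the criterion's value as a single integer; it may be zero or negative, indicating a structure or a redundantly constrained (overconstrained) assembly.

ground; <1,0,0>
#1 <2,0,0>
C:0↔1 J2 <2,0,1>
#2 <3,0,1>
C:2↔1 J2 <3,0,2>
PS:0↔2 J2 <3,0,3>
3×2 − 2×0 − 1×3 = 3

M = 3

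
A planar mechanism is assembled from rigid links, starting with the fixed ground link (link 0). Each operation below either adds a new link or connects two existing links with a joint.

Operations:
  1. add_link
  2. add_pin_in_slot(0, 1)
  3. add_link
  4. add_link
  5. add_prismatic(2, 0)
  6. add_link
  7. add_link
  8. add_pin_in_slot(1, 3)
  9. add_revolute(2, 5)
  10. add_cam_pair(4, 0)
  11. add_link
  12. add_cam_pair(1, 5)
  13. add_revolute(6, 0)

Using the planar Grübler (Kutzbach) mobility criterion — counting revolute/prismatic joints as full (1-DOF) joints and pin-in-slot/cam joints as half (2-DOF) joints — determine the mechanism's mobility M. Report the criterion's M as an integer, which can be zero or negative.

M = 8

[1;0;0] (link 0 is ground)
L+ [2;0;0]
PS(0,1)∈J2 [2;0;1]
L+ [3;0;1]
L+ [4;0;1]
P(2,0)∈J1 [4;1;1]
L+ [5;1;1]
L+ [6;1;1]
PS(1,3)∈J2 [6;1;2]
R(2,5)∈J1 [6;2;2]
C(4,0)∈J2 [6;2;3]
L+ [7;2;3]
C(1,5)∈J2 [7;2;4]
R(6,0)∈J1 [7;3;4]
mobility = 18 − 6 − 4 = 8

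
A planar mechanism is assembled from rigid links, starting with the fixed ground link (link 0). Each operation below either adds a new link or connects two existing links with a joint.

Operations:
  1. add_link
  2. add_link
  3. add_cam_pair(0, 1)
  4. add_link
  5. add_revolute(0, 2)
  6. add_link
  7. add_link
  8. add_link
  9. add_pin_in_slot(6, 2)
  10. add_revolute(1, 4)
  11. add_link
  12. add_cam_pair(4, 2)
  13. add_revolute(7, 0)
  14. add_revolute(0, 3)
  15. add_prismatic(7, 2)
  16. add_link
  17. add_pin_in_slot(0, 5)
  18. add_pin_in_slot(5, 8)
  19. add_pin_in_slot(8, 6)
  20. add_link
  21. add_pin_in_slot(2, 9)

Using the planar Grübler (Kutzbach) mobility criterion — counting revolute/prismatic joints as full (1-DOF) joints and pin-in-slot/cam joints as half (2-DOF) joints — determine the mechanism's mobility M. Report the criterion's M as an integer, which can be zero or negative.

link 0 = ground. State L|J1|J2 = 1|0|0
+link1  2|0|0
+link2  3|0|0
C(0,1) f=2→J2  3|0|1
+link3  4|0|1
R(0,2) f=1→J1  4|1|1
+link4  5|1|1
+link5  6|1|1
+link6  7|1|1
PS(6,2) f=2→J2  7|1|2
R(1,4) f=1→J1  7|2|2
+link7  8|2|2
C(4,2) f=2→J2  8|2|3
R(7,0) f=1→J1  8|3|3
R(0,3) f=1→J1  8|4|3
P(7,2) f=1→J1  8|5|3
+link8  9|5|3
PS(0,5) f=2→J2  9|5|4
PS(5,8) f=2→J2  9|5|5
PS(8,6) f=2→J2  9|5|6
+link9  10|5|6
PS(2,9) f=2→J2  10|5|7
M = 3(10−1)−2·5−7 = 27−10−7 = 10

M = 10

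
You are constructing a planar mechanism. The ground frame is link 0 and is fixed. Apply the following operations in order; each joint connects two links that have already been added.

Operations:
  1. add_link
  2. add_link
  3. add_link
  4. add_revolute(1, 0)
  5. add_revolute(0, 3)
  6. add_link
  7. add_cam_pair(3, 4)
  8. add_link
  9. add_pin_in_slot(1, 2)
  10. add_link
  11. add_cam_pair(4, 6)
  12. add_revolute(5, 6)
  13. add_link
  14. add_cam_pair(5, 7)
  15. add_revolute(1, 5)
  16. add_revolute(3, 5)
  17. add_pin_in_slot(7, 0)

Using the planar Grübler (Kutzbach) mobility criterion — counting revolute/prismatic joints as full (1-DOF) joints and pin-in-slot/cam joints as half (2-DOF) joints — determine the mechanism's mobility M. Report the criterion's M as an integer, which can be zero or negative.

(L,J1,J2)=(1,0,0); link0 fixed
link1: (2,0,0)
link2: (3,0,0)
link3: (4,0,0)
R 1-0 [J1]: (4,1,0)
R 0-3 [J1]: (4,2,0)
link4: (5,2,0)
C 3-4 [J2]: (5,2,1)
link5: (6,2,1)
PS 1-2 [J2]: (6,2,2)
link6: (7,2,2)
C 4-6 [J2]: (7,2,3)
R 5-6 [J1]: (7,3,3)
link7: (8,3,3)
C 5-7 [J2]: (8,3,4)
R 1-5 [J1]: (8,4,4)
R 3-5 [J1]: (8,5,4)
PS 7-0 [J2]: (8,5,5)
Grübler: 3·7 − 2·5 − 5 = 6

M = 6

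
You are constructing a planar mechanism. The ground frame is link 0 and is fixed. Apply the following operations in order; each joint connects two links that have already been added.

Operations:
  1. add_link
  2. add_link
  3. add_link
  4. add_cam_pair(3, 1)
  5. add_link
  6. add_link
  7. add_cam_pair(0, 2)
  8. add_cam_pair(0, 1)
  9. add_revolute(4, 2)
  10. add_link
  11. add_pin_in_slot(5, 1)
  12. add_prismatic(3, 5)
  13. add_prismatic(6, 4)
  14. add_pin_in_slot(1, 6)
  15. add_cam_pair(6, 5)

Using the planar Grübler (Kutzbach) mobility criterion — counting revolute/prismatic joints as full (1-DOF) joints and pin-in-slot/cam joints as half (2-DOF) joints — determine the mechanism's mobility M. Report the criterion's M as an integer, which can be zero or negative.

M = 6

L=1 J1=0 J2=0
add link → L=2 J1=0 J2=0
add link → L=3 J1=0 J2=0
add link → L=4 J1=0 J2=0
C@3,1 dof=2 J2 → L=4 J1=0 J2=1
add link → L=5 J1=0 J2=1
add link → L=6 J1=0 J2=1
C@0,2 dof=2 J2 → L=6 J1=0 J2=2
C@0,1 dof=2 J2 → L=6 J1=0 J2=3
R@4,2 dof=1 J1 → L=6 J1=1 J2=3
add link → L=7 J1=1 J2=3
PS@5,1 dof=2 J2 → L=7 J1=1 J2=4
P@3,5 dof=1 J1 → L=7 J1=2 J2=4
P@6,4 dof=1 J1 → L=7 J1=3 J2=4
PS@1,6 dof=2 J2 → L=7 J1=3 J2=5
C@6,5 dof=2 J2 → L=7 J1=3 J2=6
M=3(L−1)−2J1−J2=3·6−2·3−6=6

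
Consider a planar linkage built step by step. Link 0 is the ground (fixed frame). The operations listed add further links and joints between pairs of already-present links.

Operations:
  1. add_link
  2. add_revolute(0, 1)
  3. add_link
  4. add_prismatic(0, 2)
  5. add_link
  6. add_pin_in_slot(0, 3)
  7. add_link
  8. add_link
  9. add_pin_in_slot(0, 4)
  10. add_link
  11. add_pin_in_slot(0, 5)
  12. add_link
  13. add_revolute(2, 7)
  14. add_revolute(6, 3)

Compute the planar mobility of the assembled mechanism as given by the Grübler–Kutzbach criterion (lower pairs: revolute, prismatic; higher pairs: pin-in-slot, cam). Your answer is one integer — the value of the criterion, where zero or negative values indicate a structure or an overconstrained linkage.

[1;0;0] (link 0 is ground)
L+ [2;0;0]
R(0,1)∈J1 [2;1;0]
L+ [3;1;0]
P(0,2)∈J1 [3;2;0]
L+ [4;2;0]
PS(0,3)∈J2 [4;2;1]
L+ [5;2;1]
L+ [6;2;1]
PS(0,4)∈J2 [6;2;2]
L+ [7;2;2]
PS(0,5)∈J2 [7;2;3]
L+ [8;2;3]
R(2,7)∈J1 [8;3;3]
R(6,3)∈J1 [8;4;3]
mobility = 21 − 8 − 3 = 10

M = 10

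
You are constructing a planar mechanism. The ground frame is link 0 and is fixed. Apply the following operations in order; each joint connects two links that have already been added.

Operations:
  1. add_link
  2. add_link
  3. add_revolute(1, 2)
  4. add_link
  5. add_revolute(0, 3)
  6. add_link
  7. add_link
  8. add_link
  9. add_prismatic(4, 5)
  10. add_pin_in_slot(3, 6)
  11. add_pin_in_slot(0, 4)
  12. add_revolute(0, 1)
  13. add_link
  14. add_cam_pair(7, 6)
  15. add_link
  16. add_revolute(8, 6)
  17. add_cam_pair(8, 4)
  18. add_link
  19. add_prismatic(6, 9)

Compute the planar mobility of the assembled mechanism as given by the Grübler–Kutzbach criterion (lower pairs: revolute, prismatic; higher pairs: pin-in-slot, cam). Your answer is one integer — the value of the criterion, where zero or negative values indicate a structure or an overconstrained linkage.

M = 11

link 0 = ground. State L|J1|J2 = 1|0|0
+link1  2|0|0
+link2  3|0|0
R(1,2) f=1→J1  3|1|0
+link3  4|1|0
R(0,3) f=1→J1  4|2|0
+link4  5|2|0
+link5  6|2|0
+link6  7|2|0
P(4,5) f=1→J1  7|3|0
PS(3,6) f=2→J2  7|3|1
PS(0,4) f=2→J2  7|3|2
R(0,1) f=1→J1  7|4|2
+link7  8|4|2
C(7,6) f=2→J2  8|4|3
+link8  9|4|3
R(8,6) f=1→J1  9|5|3
C(8,4) f=2→J2  9|5|4
+link9  10|5|4
P(6,9) f=1→J1  10|6|4
M = 3(10−1)−2·6−4 = 27−12−4 = 11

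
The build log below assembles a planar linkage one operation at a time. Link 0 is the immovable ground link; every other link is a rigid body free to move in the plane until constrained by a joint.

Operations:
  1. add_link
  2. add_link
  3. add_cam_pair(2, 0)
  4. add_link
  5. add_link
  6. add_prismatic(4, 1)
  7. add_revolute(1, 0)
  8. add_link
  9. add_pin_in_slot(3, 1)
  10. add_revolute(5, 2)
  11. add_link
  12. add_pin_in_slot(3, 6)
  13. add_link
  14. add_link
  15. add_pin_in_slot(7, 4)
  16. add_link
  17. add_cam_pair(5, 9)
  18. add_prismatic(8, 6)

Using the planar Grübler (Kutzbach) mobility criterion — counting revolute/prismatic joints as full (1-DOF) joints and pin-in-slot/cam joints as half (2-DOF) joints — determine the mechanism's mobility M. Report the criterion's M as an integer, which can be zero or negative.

ground; <1,0,0>
#1 <2,0,0>
#2 <3,0,0>
C:2↔0 J2 <3,0,1>
#3 <4,0,1>
#4 <5,0,1>
P:4↔1 J1 <5,1,1>
R:1↔0 J1 <5,2,1>
#5 <6,2,1>
PS:3↔1 J2 <6,2,2>
R:5↔2 J1 <6,3,2>
#6 <7,3,2>
PS:3↔6 J2 <7,3,3>
#7 <8,3,3>
#8 <9,3,3>
PS:7↔4 J2 <9,3,4>
#9 <10,3,4>
C:5↔9 J2 <10,3,5>
P:8↔6 J1 <10,4,5>
3×9 − 2×4 − 1×5 = 14

M = 14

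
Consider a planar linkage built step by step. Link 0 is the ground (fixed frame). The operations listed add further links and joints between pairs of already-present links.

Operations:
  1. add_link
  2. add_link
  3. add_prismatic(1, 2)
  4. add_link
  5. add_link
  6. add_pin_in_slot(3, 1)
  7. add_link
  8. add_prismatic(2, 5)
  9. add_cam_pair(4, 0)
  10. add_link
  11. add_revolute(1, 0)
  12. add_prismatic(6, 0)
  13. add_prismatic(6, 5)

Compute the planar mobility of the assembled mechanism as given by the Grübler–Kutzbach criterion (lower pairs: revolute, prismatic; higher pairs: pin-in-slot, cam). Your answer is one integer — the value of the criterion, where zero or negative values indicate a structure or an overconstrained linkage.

ground; <1,0,0>
#1 <2,0,0>
#2 <3,0,0>
P:1↔2 J1 <3,1,0>
#3 <4,1,0>
#4 <5,1,0>
PS:3↔1 J2 <5,1,1>
#5 <6,1,1>
P:2↔5 J1 <6,2,1>
C:4↔0 J2 <6,2,2>
#6 <7,2,2>
R:1↔0 J1 <7,3,2>
P:6↔0 J1 <7,4,2>
P:6↔5 J1 <7,5,2>
3×6 − 2×5 − 1×2 = 6

M = 6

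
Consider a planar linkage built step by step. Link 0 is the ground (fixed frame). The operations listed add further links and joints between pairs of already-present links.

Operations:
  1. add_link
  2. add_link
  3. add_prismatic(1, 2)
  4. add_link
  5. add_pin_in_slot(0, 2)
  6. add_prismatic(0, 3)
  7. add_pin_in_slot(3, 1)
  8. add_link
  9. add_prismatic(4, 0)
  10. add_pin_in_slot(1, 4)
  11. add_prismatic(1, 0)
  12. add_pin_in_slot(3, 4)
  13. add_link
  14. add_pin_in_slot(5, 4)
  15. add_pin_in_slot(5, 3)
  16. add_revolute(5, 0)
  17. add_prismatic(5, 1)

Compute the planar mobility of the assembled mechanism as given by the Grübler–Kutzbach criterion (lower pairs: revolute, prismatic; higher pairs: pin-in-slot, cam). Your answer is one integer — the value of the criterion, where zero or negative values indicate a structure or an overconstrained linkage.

M = -3

ground; <1,0,0>
#1 <2,0,0>
#2 <3,0,0>
P:1↔2 J1 <3,1,0>
#3 <4,1,0>
PS:0↔2 J2 <4,1,1>
P:0↔3 J1 <4,2,1>
PS:3↔1 J2 <4,2,2>
#4 <5,2,2>
P:4↔0 J1 <5,3,2>
PS:1↔4 J2 <5,3,3>
P:1↔0 J1 <5,4,3>
PS:3↔4 J2 <5,4,4>
#5 <6,4,4>
PS:5↔4 J2 <6,4,5>
PS:5↔3 J2 <6,4,6>
R:5↔0 J1 <6,5,6>
P:5↔1 J1 <6,6,6>
3×5 − 2×6 − 1×6 = -3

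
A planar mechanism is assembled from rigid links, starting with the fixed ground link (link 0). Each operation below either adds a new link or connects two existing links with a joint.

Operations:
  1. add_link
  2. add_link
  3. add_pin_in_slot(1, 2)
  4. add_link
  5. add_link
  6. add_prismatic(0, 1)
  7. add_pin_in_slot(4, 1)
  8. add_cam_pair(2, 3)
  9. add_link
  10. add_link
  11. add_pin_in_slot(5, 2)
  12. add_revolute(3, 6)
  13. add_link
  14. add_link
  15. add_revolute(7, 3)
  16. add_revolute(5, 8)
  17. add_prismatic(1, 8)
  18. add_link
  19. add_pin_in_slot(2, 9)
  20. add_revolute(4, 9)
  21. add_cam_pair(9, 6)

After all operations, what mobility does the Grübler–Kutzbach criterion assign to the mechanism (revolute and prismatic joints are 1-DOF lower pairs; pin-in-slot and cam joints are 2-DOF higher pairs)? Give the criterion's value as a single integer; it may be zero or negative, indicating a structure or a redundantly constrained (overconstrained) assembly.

M = 9

L=1 J1=0 J2=0
add link → L=2 J1=0 J2=0
add link → L=3 J1=0 J2=0
PS@1,2 dof=2 J2 → L=3 J1=0 J2=1
add link → L=4 J1=0 J2=1
add link → L=5 J1=0 J2=1
P@0,1 dof=1 J1 → L=5 J1=1 J2=1
PS@4,1 dof=2 J2 → L=5 J1=1 J2=2
C@2,3 dof=2 J2 → L=5 J1=1 J2=3
add link → L=6 J1=1 J2=3
add link → L=7 J1=1 J2=3
PS@5,2 dof=2 J2 → L=7 J1=1 J2=4
R@3,6 dof=1 J1 → L=7 J1=2 J2=4
add link → L=8 J1=2 J2=4
add link → L=9 J1=2 J2=4
R@7,3 dof=1 J1 → L=9 J1=3 J2=4
R@5,8 dof=1 J1 → L=9 J1=4 J2=4
P@1,8 dof=1 J1 → L=9 J1=5 J2=4
add link → L=10 J1=5 J2=4
PS@2,9 dof=2 J2 → L=10 J1=5 J2=5
R@4,9 dof=1 J1 → L=10 J1=6 J2=5
C@9,6 dof=2 J2 → L=10 J1=6 J2=6
M=3(L−1)−2J1−J2=3·9−2·6−6=9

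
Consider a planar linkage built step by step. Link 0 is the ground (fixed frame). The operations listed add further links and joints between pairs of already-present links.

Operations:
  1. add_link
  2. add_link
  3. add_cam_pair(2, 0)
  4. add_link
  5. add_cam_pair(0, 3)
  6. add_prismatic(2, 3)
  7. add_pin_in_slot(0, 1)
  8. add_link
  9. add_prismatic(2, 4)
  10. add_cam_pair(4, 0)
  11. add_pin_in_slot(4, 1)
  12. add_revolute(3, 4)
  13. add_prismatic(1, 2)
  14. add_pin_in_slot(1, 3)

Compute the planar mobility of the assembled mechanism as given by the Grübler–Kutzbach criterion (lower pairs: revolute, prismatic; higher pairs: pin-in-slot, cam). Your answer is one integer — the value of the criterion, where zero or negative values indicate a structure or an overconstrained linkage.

ground; <1,0,0>
#1 <2,0,0>
#2 <3,0,0>
C:2↔0 J2 <3,0,1>
#3 <4,0,1>
C:0↔3 J2 <4,0,2>
P:2↔3 J1 <4,1,2>
PS:0↔1 J2 <4,1,3>
#4 <5,1,3>
P:2↔4 J1 <5,2,3>
C:4↔0 J2 <5,2,4>
PS:4↔1 J2 <5,2,5>
R:3↔4 J1 <5,3,5>
P:1↔2 J1 <5,4,5>
PS:1↔3 J2 <5,4,6>
3×4 − 2×4 − 1×6 = -2

M = -2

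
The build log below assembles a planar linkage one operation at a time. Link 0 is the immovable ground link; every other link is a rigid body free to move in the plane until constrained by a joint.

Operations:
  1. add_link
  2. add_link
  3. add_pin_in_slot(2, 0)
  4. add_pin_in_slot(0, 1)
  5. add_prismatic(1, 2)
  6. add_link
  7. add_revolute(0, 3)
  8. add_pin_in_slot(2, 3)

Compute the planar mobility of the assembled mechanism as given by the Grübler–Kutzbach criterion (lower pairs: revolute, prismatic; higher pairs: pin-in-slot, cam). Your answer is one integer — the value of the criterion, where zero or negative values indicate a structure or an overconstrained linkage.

M = 2

link 0 = ground. State L|J1|J2 = 1|0|0
+link1  2|0|0
+link2  3|0|0
PS(2,0) f=2→J2  3|0|1
PS(0,1) f=2→J2  3|0|2
P(1,2) f=1→J1  3|1|2
+link3  4|1|2
R(0,3) f=1→J1  4|2|2
PS(2,3) f=2→J2  4|2|3
M = 3(4−1)−2·2−3 = 9−4−3 = 2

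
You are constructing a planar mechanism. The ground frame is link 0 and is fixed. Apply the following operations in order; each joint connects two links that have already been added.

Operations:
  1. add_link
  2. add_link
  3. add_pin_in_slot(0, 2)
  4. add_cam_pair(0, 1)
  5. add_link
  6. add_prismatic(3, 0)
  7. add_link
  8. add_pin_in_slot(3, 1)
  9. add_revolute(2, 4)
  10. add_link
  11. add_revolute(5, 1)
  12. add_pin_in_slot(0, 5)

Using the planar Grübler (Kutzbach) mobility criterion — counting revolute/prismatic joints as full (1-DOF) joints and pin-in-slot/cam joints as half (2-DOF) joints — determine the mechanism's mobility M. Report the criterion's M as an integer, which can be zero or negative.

M = 5

link 0 = ground. State L|J1|J2 = 1|0|0
+link1  2|0|0
+link2  3|0|0
PS(0,2) f=2→J2  3|0|1
C(0,1) f=2→J2  3|0|2
+link3  4|0|2
P(3,0) f=1→J1  4|1|2
+link4  5|1|2
PS(3,1) f=2→J2  5|1|3
R(2,4) f=1→J1  5|2|3
+link5  6|2|3
R(5,1) f=1→J1  6|3|3
PS(0,5) f=2→J2  6|3|4
M = 3(6−1)−2·3−4 = 15−6−4 = 5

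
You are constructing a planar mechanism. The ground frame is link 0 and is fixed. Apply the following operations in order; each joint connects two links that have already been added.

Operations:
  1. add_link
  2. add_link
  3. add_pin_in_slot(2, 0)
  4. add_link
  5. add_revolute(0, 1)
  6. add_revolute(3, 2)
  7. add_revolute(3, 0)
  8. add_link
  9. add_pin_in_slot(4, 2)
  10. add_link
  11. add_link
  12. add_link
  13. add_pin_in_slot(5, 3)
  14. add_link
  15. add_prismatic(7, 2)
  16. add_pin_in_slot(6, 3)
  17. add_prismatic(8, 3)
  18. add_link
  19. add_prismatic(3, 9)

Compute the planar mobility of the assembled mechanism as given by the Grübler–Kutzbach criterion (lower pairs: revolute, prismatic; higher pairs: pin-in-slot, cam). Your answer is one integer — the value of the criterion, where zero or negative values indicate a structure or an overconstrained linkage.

[1;0;0] (link 0 is ground)
L+ [2;0;0]
L+ [3;0;0]
PS(2,0)∈J2 [3;0;1]
L+ [4;0;1]
R(0,1)∈J1 [4;1;1]
R(3,2)∈J1 [4;2;1]
R(3,0)∈J1 [4;3;1]
L+ [5;3;1]
PS(4,2)∈J2 [5;3;2]
L+ [6;3;2]
L+ [7;3;2]
L+ [8;3;2]
PS(5,3)∈J2 [8;3;3]
L+ [9;3;3]
P(7,2)∈J1 [9;4;3]
PS(6,3)∈J2 [9;4;4]
P(8,3)∈J1 [9;5;4]
L+ [10;5;4]
P(3,9)∈J1 [10;6;4]
mobility = 27 − 12 − 4 = 11

M = 11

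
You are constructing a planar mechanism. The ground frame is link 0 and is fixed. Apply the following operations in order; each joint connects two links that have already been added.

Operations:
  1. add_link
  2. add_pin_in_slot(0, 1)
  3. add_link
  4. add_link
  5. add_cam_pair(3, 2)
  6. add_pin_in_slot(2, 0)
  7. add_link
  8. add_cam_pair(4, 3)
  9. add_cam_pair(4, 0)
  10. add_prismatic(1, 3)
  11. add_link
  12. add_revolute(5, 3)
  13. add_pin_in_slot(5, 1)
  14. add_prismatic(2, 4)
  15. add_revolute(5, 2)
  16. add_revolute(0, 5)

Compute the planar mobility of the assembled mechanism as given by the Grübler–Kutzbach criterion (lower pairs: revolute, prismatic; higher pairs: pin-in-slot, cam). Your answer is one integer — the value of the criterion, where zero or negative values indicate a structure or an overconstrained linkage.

(L,J1,J2)=(1,0,0); link0 fixed
link1: (2,0,0)
PS 0-1 [J2]: (2,0,1)
link2: (3,0,1)
link3: (4,0,1)
C 3-2 [J2]: (4,0,2)
PS 2-0 [J2]: (4,0,3)
link4: (5,0,3)
C 4-3 [J2]: (5,0,4)
C 4-0 [J2]: (5,0,5)
P 1-3 [J1]: (5,1,5)
link5: (6,1,5)
R 5-3 [J1]: (6,2,5)
PS 5-1 [J2]: (6,2,6)
P 2-4 [J1]: (6,3,6)
R 5-2 [J1]: (6,4,6)
R 0-5 [J1]: (6,5,6)
Grübler: 3·5 − 2·5 − 6 = -1

M = -1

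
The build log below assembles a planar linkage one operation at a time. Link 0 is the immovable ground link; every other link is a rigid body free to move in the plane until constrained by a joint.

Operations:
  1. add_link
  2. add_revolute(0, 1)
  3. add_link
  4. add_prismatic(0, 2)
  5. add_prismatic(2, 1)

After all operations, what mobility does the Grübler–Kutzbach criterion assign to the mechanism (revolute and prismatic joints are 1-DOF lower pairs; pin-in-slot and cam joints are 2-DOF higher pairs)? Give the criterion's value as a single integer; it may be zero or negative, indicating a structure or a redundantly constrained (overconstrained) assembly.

[1;0;0] (link 0 is ground)
L+ [2;0;0]
R(0,1)∈J1 [2;1;0]
L+ [3;1;0]
P(0,2)∈J1 [3;2;0]
P(2,1)∈J1 [3;3;0]
mobility = 6 − 6 − 0 = 0

M = 0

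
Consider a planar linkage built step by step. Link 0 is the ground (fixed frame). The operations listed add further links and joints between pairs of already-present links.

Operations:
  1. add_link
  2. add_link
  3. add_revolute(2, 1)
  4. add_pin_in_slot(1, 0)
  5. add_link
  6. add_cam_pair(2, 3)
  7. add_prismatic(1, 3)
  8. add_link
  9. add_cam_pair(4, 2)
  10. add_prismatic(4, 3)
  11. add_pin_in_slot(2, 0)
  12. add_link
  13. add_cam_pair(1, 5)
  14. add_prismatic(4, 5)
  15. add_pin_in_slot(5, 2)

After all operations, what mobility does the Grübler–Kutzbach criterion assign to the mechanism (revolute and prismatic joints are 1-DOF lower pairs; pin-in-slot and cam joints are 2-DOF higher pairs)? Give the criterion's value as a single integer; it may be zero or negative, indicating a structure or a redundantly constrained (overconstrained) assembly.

M = 1

ground; <1,0,0>
#1 <2,0,0>
#2 <3,0,0>
R:2↔1 J1 <3,1,0>
PS:1↔0 J2 <3,1,1>
#3 <4,1,1>
C:2↔3 J2 <4,1,2>
P:1↔3 J1 <4,2,2>
#4 <5,2,2>
C:4↔2 J2 <5,2,3>
P:4↔3 J1 <5,3,3>
PS:2↔0 J2 <5,3,4>
#5 <6,3,4>
C:1↔5 J2 <6,3,5>
P:4↔5 J1 <6,4,5>
PS:5↔2 J2 <6,4,6>
3×5 − 2×4 − 1×6 = 1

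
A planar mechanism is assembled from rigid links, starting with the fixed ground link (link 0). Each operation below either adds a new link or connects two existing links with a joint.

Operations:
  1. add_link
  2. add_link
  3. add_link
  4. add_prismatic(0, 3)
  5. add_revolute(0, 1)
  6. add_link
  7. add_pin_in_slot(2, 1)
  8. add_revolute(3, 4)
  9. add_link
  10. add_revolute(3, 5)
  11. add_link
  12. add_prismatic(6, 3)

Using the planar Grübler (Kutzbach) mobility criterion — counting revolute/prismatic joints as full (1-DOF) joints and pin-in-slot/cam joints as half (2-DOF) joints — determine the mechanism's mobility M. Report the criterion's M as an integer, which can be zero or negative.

[1;0;0] (link 0 is ground)
L+ [2;0;0]
L+ [3;0;0]
L+ [4;0;0]
P(0,3)∈J1 [4;1;0]
R(0,1)∈J1 [4;2;0]
L+ [5;2;0]
PS(2,1)∈J2 [5;2;1]
R(3,4)∈J1 [5;3;1]
L+ [6;3;1]
R(3,5)∈J1 [6;4;1]
L+ [7;4;1]
P(6,3)∈J1 [7;5;1]
mobility = 18 − 10 − 1 = 7

M = 7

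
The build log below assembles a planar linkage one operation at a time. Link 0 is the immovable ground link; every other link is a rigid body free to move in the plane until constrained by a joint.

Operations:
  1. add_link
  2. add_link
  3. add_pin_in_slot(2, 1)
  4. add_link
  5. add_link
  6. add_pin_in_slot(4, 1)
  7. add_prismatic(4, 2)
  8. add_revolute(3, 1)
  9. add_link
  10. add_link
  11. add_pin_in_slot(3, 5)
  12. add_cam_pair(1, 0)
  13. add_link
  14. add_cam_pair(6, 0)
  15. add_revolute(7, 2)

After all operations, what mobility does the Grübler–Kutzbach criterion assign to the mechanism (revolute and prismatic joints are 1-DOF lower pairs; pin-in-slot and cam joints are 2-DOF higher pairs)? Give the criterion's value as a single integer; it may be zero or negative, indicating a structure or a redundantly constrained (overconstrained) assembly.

M = 10

link 0 = ground. State L|J1|J2 = 1|0|0
+link1  2|0|0
+link2  3|0|0
PS(2,1) f=2→J2  3|0|1
+link3  4|0|1
+link4  5|0|1
PS(4,1) f=2→J2  5|0|2
P(4,2) f=1→J1  5|1|2
R(3,1) f=1→J1  5|2|2
+link5  6|2|2
+link6  7|2|2
PS(3,5) f=2→J2  7|2|3
C(1,0) f=2→J2  7|2|4
+link7  8|2|4
C(6,0) f=2→J2  8|2|5
R(7,2) f=1→J1  8|3|5
M = 3(8−1)−2·3−5 = 21−6−5 = 10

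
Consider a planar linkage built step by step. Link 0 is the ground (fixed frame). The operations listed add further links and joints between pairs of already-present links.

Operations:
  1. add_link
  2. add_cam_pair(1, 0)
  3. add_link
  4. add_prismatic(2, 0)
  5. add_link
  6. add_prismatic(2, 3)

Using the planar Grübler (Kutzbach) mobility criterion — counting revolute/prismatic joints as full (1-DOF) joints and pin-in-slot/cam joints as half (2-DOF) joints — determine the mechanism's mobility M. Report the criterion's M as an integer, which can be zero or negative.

M = 4

[1;0;0] (link 0 is ground)
L+ [2;0;0]
C(1,0)∈J2 [2;0;1]
L+ [3;0;1]
P(2,0)∈J1 [3;1;1]
L+ [4;1;1]
P(2,3)∈J1 [4;2;1]
mobility = 9 − 4 − 1 = 4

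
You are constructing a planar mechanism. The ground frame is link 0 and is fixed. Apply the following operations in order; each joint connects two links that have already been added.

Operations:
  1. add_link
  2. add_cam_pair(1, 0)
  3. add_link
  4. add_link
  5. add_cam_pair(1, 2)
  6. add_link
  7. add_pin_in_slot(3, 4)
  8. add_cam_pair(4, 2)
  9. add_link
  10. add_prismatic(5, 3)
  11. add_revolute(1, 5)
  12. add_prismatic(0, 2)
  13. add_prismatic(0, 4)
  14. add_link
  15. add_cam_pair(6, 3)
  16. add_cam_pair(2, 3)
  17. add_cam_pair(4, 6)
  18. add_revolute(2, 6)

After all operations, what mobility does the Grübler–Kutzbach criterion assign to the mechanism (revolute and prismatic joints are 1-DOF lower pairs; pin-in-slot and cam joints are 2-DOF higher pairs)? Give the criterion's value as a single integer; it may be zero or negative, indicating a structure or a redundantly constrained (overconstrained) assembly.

M = 1

ground; <1,0,0>
#1 <2,0,0>
C:1↔0 J2 <2,0,1>
#2 <3,0,1>
#3 <4,0,1>
C:1↔2 J2 <4,0,2>
#4 <5,0,2>
PS:3↔4 J2 <5,0,3>
C:4↔2 J2 <5,0,4>
#5 <6,0,4>
P:5↔3 J1 <6,1,4>
R:1↔5 J1 <6,2,4>
P:0↔2 J1 <6,3,4>
P:0↔4 J1 <6,4,4>
#6 <7,4,4>
C:6↔3 J2 <7,4,5>
C:2↔3 J2 <7,4,6>
C:4↔6 J2 <7,4,7>
R:2↔6 J1 <7,5,7>
3×6 − 2×5 − 1×7 = 1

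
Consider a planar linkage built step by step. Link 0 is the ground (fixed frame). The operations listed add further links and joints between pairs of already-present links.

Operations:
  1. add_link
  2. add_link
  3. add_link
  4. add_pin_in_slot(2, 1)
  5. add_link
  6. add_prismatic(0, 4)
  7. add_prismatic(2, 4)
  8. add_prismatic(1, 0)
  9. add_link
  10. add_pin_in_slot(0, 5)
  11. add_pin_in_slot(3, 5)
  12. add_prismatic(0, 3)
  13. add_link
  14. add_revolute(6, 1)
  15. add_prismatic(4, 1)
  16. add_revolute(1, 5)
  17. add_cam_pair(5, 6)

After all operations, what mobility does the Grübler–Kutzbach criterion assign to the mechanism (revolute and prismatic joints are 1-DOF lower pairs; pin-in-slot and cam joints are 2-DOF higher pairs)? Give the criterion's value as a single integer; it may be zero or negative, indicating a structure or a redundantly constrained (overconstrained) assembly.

L=1 J1=0 J2=0
add link → L=2 J1=0 J2=0
add link → L=3 J1=0 J2=0
add link → L=4 J1=0 J2=0
PS@2,1 dof=2 J2 → L=4 J1=0 J2=1
add link → L=5 J1=0 J2=1
P@0,4 dof=1 J1 → L=5 J1=1 J2=1
P@2,4 dof=1 J1 → L=5 J1=2 J2=1
P@1,0 dof=1 J1 → L=5 J1=3 J2=1
add link → L=6 J1=3 J2=1
PS@0,5 dof=2 J2 → L=6 J1=3 J2=2
PS@3,5 dof=2 J2 → L=6 J1=3 J2=3
P@0,3 dof=1 J1 → L=6 J1=4 J2=3
add link → L=7 J1=4 J2=3
R@6,1 dof=1 J1 → L=7 J1=5 J2=3
P@4,1 dof=1 J1 → L=7 J1=6 J2=3
R@1,5 dof=1 J1 → L=7 J1=7 J2=3
C@5,6 dof=2 J2 → L=7 J1=7 J2=4
M=3(L−1)−2J1−J2=3·6−2·7−4=0

M = 0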